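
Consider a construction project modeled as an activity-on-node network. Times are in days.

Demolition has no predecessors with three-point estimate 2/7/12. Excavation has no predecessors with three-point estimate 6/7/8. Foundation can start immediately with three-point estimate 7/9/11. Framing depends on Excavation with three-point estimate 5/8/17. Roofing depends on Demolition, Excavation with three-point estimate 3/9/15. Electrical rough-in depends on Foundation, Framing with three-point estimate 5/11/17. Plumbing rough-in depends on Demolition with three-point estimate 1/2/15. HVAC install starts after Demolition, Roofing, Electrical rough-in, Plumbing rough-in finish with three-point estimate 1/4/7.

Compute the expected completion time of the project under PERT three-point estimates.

te_Demolition = (2 + 4·7 + 12)/6 = 42/6 = 7
te_Excavation = (6 + 4·7 + 8)/6 = 42/6 = 7
te_Foundation = (7 + 4·9 + 11)/6 = 54/6 = 9
te_Framing = (5 + 4·8 + 17)/6 = 54/6 = 9
te_Roofing = (3 + 4·9 + 15)/6 = 54/6 = 9
te_Electrical rough-in = (5 + 4·11 + 17)/6 = 66/6 = 11
te_Plumbing rough-in = (1 + 4·2 + 15)/6 = 24/6 = 4
te_HVAC install = (1 + 4·4 + 7)/6 = 24/6 = 4

Forward pass:
ES_Demolition = 0; EF_Demolition = 7
ES_Excavation = 0; EF_Excavation = 7
ES_Foundation = 0; EF_Foundation = 9
ES_Framing = 7; EF_Framing = 7+9 = 16
ES_Roofing = max(EF_Demolition=7, EF_Excavation=7) = 7; EF_Roofing = 7+9 = 16
ES_Electrical rough-in = max(EF_Foundation=9, EF_Framing=16) = 16; EF_Electrical rough-in = 16+11 = 27
ES_Plumbing rough-in = 7; EF_Plumbing rough-in = 7+4 = 11
ES_HVAC install = max(EF_Demolition=7, EF_Roofing=16, EF_Electrical rough-in=27, EF_Plumbing rough-in=11) = 27; EF_HVAC install = 27+4 = 31
Expected project duration μ = 31 days. Critical path: Excavation → Framing → Electrical rough-in → HVAC install.

31 days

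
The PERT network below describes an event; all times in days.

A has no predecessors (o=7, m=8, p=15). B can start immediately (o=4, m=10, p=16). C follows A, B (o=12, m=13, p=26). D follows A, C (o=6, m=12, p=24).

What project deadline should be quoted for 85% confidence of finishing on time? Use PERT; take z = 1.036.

42.4 days

te_A = (7 + 4·8 + 15)/6 = 54/6 = 9; σ²_A = ((15−7)/6)² = 1.778
te_B = (4 + 4·10 + 16)/6 = 60/6 = 10; σ²_B = ((16−4)/6)² = 4.000
te_C = (12 + 4·13 + 26)/6 = 90/6 = 15; σ²_C = ((26−12)/6)² = 5.444
te_D = (6 + 4·12 + 24)/6 = 78/6 = 13; σ²_D = ((24−6)/6)² = 9.000

Forward pass:
ES_A = 0; EF_A = 9
ES_B = 0; EF_B = 10
ES_C = max(EF_A=9, EF_B=10) = 10; EF_C = 10+15 = 25
ES_D = max(EF_A=9, EF_C=25) = 25; EF_D = 25+13 = 38
Expected project duration μ = 38 days. Critical path: B → C → D.

Variance along critical path = 4.000 + 5.444 + 9.000 = 18.444; σ = 4.295 days.
D = μ + z·σ = 38 + 1.036·4.295 = 42.4 days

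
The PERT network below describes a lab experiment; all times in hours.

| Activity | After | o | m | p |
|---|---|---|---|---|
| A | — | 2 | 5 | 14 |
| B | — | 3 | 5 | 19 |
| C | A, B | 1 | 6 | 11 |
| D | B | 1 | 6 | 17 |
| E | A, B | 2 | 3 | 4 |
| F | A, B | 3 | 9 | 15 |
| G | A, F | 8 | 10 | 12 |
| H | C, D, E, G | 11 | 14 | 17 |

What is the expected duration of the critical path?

te_A = (2 + 4·5 + 14)/6 = 36/6 = 6
te_B = (3 + 4·5 + 19)/6 = 42/6 = 7
te_C = (1 + 4·6 + 11)/6 = 36/6 = 6
te_D = (1 + 4·6 + 17)/6 = 42/6 = 7
te_E = (2 + 4·3 + 4)/6 = 18/6 = 3
te_F = (3 + 4·9 + 15)/6 = 54/6 = 9
te_G = (8 + 4·10 + 12)/6 = 60/6 = 10
te_H = (11 + 4·14 + 17)/6 = 84/6 = 14

Forward pass:
ES_A = 0; EF_A = 6
ES_B = 0; EF_B = 7
ES_C = max(EF_A=6, EF_B=7) = 7; EF_C = 7+6 = 13
ES_D = 7; EF_D = 7+7 = 14
ES_E = max(EF_A=6, EF_B=7) = 7; EF_E = 7+3 = 10
ES_F = max(EF_A=6, EF_B=7) = 7; EF_F = 7+9 = 16
ES_G = max(EF_A=6, EF_F=16) = 16; EF_G = 16+10 = 26
ES_H = max(EF_C=13, EF_D=14, EF_E=10, EF_G=26) = 26; EF_H = 26+14 = 40
Expected project duration μ = 40 hours. Critical path: B → F → G → H.

40 hours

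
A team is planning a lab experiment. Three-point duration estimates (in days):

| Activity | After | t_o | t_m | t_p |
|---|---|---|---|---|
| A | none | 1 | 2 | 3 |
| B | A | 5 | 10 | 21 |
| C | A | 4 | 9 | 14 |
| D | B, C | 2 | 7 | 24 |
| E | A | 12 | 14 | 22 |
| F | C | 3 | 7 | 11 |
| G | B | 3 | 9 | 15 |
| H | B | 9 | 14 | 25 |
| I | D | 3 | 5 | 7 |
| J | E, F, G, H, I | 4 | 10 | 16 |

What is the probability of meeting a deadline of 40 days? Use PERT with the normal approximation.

te_A = (1 + 4·2 + 3)/6 = 12/6 = 2; σ²_A = ((3−1)/6)² = 0.111
te_B = (5 + 4·10 + 21)/6 = 66/6 = 11; σ²_B = ((21−5)/6)² = 7.111
te_C = (4 + 4·9 + 14)/6 = 54/6 = 9; σ²_C = ((14−4)/6)² = 2.778
te_D = (2 + 4·7 + 24)/6 = 54/6 = 9; σ²_D = ((24−2)/6)² = 13.444
te_E = (12 + 4·14 + 22)/6 = 90/6 = 15; σ²_E = ((22−12)/6)² = 2.778
te_F = (3 + 4·7 + 11)/6 = 42/6 = 7; σ²_F = ((11−3)/6)² = 1.778
te_G = (3 + 4·9 + 15)/6 = 54/6 = 9; σ²_G = ((15−3)/6)² = 4.000
te_H = (9 + 4·14 + 25)/6 = 90/6 = 15; σ²_H = ((25−9)/6)² = 7.111
te_I = (3 + 4·5 + 7)/6 = 30/6 = 5; σ²_I = ((7−3)/6)² = 0.444
te_J = (4 + 4·10 + 16)/6 = 60/6 = 10; σ²_J = ((16−4)/6)² = 4.000

Forward pass:
ES_A = 0; EF_A = 2
ES_B = 2; EF_B = 2+11 = 13
ES_C = 2; EF_C = 2+9 = 11
ES_D = max(EF_B=13, EF_C=11) = 13; EF_D = 13+9 = 22
ES_E = 2; EF_E = 2+15 = 17
ES_F = 11; EF_F = 11+7 = 18
ES_G = 13; EF_G = 13+9 = 22
ES_H = 13; EF_H = 13+15 = 28
ES_I = 22; EF_I = 22+5 = 27
ES_J = max(EF_E=17, EF_F=18, EF_G=22, EF_H=28, EF_I=27) = 28; EF_J = 28+10 = 38
Expected project duration μ = 38 days. Critical path: A → B → H → J.

Variance along critical path = 0.111 + 7.111 + 7.111 + 4.000 = 18.333; σ = √18.333 = 4.282 days.
Z = (40 − 38) / 4.282 = 0.467
P(T ≤ 40) = Φ(0.467) ≈ 0.680

0.680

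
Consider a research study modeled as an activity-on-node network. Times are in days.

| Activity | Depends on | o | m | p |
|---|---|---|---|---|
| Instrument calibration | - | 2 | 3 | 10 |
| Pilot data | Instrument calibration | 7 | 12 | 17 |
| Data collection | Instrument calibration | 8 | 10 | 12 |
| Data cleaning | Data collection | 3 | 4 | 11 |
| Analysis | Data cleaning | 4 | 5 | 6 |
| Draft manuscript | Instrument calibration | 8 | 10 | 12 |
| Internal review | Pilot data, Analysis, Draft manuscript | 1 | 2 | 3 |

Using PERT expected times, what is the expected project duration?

te_Instrument calibration = (2 + 4·3 + 10)/6 = 24/6 = 4
te_Pilot data = (7 + 4·12 + 17)/6 = 72/6 = 12
te_Data collection = (8 + 4·10 + 12)/6 = 60/6 = 10
te_Data cleaning = (3 + 4·4 + 11)/6 = 30/6 = 5
te_Analysis = (4 + 4·5 + 6)/6 = 30/6 = 5
te_Draft manuscript = (8 + 4·10 + 12)/6 = 60/6 = 10
te_Internal review = (1 + 4·2 + 3)/6 = 12/6 = 2

Forward pass:
ES_Instrument calibration = 0; EF_Instrument calibration = 4
ES_Pilot data = 4; EF_Pilot data = 4+12 = 16
ES_Data collection = 4; EF_Data collection = 4+10 = 14
ES_Data cleaning = 14; EF_Data cleaning = 14+5 = 19
ES_Analysis = 19; EF_Analysis = 19+5 = 24
ES_Draft manuscript = 4; EF_Draft manuscript = 4+10 = 14
ES_Internal review = max(EF_Pilot data=16, EF_Analysis=24, EF_Draft manuscript=14) = 24; EF_Internal review = 24+2 = 26
Expected project duration μ = 26 days. Critical path: Instrument calibration → Data collection → Data cleaning → Analysis → Internal review.

26 days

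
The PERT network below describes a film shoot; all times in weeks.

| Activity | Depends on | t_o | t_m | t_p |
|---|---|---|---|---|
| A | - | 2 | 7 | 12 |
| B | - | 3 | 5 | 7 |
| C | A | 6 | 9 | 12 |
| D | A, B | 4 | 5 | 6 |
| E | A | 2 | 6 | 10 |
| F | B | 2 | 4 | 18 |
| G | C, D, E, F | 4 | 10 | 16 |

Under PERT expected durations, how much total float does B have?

5 weeks

te_A = (2 + 4·7 + 12)/6 = 42/6 = 7
te_B = (3 + 4·5 + 7)/6 = 30/6 = 5
te_C = (6 + 4·9 + 12)/6 = 54/6 = 9
te_D = (4 + 4·5 + 6)/6 = 30/6 = 5
te_E = (2 + 4·6 + 10)/6 = 36/6 = 6
te_F = (2 + 4·4 + 18)/6 = 36/6 = 6
te_G = (4 + 4·10 + 16)/6 = 60/6 = 10

Forward pass:
ES_A = 0; EF_A = 7
ES_B = 0; EF_B = 5
ES_C = 7; EF_C = 7+9 = 16
ES_D = max(EF_A=7, EF_B=5) = 7; EF_D = 7+5 = 12
ES_E = 7; EF_E = 7+6 = 13
ES_F = 5; EF_F = 5+6 = 11
ES_G = max(EF_C=16, EF_D=12, EF_E=13, EF_F=11) = 16; EF_G = 16+10 = 26
Expected project duration μ = 26 weeks. Critical path: A → C → G.

Backward pass:
LF_G = 26; LS_G = 26−10 = 16
LF_F = LS_G = 16; LS_F = 16−6 = 10
LF_E = LS_G = 16; LS_E = 16−6 = 10
LF_D = LS_G = 16; LS_D = 16−5 = 11
LF_C = LS_G = 16; LS_C = 16−9 = 7
LF_B = min(LS_D=11, LS_F=10) = 10; LS_B = 10−5 = 5
LF_A = min(LS_C=7, LS_D=11, LS_E=10) = 7; LS_A = 7−7 = 0
Slack_B = LS_B − ES_B = 5 − 0 = 5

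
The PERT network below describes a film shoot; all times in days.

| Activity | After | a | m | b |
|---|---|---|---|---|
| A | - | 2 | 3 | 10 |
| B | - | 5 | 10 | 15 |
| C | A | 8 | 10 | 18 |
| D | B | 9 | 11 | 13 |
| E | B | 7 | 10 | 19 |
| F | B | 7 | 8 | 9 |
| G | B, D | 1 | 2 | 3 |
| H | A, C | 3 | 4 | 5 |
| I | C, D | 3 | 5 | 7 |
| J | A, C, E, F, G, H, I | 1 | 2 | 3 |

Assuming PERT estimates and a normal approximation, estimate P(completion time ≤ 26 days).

0.152

te_A = (2 + 4·3 + 10)/6 = 24/6 = 4; σ²_A = ((10−2)/6)² = 1.778
te_B = (5 + 4·10 + 15)/6 = 60/6 = 10; σ²_B = ((15−5)/6)² = 2.778
te_C = (8 + 4·10 + 18)/6 = 66/6 = 11; σ²_C = ((18−8)/6)² = 2.778
te_D = (9 + 4·11 + 13)/6 = 66/6 = 11; σ²_D = ((13−9)/6)² = 0.444
te_E = (7 + 4·10 + 19)/6 = 66/6 = 11; σ²_E = ((19−7)/6)² = 4.000
te_F = (7 + 4·8 + 9)/6 = 48/6 = 8; σ²_F = ((9−7)/6)² = 0.111
te_G = (1 + 4·2 + 3)/6 = 12/6 = 2; σ²_G = ((3−1)/6)² = 0.111
te_H = (3 + 4·4 + 5)/6 = 24/6 = 4; σ²_H = ((5−3)/6)² = 0.111
te_I = (3 + 4·5 + 7)/6 = 30/6 = 5; σ²_I = ((7−3)/6)² = 0.444
te_J = (1 + 4·2 + 3)/6 = 12/6 = 2; σ²_J = ((3−1)/6)² = 0.111

Forward pass:
ES_A = 0; EF_A = 4
ES_B = 0; EF_B = 10
ES_C = 4; EF_C = 4+11 = 15
ES_D = 10; EF_D = 10+11 = 21
ES_E = 10; EF_E = 10+11 = 21
ES_F = 10; EF_F = 10+8 = 18
ES_G = max(EF_B=10, EF_D=21) = 21; EF_G = 21+2 = 23
ES_H = max(EF_A=4, EF_C=15) = 15; EF_H = 15+4 = 19
ES_I = max(EF_C=15, EF_D=21) = 21; EF_I = 21+5 = 26
ES_J = max(EF_A=4, EF_C=15, EF_E=21, EF_F=18, EF_G=23, EF_H=19, EF_I=26) = 26; EF_J = 26+2 = 28
Expected project duration μ = 28 days. Critical path: B → D → I → J.

Variance along critical path = 2.778 + 0.444 + 0.444 + 0.111 = 3.778; σ = √3.778 = 1.944 days.
Z = (26 − 28) / 1.944 = -1.029
P(T ≤ 26) = Φ(-1.029) ≈ 0.152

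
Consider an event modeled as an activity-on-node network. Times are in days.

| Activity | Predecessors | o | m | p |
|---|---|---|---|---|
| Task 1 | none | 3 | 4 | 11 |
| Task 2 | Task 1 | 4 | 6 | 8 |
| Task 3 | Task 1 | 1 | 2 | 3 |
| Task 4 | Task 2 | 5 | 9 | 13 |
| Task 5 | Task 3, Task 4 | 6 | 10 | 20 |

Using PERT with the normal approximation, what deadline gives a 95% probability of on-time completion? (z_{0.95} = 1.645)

te_Task 1 = (3 + 4·4 + 11)/6 = 30/6 = 5; σ²_Task 1 = ((11−3)/6)² = 1.778
te_Task 2 = (4 + 4·6 + 8)/6 = 36/6 = 6; σ²_Task 2 = ((8−4)/6)² = 0.444
te_Task 3 = (1 + 4·2 + 3)/6 = 12/6 = 2; σ²_Task 3 = ((3−1)/6)² = 0.111
te_Task 4 = (5 + 4·9 + 13)/6 = 54/6 = 9; σ²_Task 4 = ((13−5)/6)² = 1.778
te_Task 5 = (6 + 4·10 + 20)/6 = 66/6 = 11; σ²_Task 5 = ((20−6)/6)² = 5.444

Forward pass:
ES_Task 1 = 0; EF_Task 1 = 5
ES_Task 2 = 5; EF_Task 2 = 5+6 = 11
ES_Task 3 = 5; EF_Task 3 = 5+2 = 7
ES_Task 4 = 11; EF_Task 4 = 11+9 = 20
ES_Task 5 = max(EF_Task 3=7, EF_Task 4=20) = 20; EF_Task 5 = 20+11 = 31
Expected project duration μ = 31 days. Critical path: Task 1 → Task 2 → Task 4 → Task 5.

Variance along critical path = 1.778 + 0.444 + 1.778 + 5.444 = 9.444; σ = 3.073 days.
D = μ + z·σ = 31 + 1.645·3.073 = 36.1 days

36.1 days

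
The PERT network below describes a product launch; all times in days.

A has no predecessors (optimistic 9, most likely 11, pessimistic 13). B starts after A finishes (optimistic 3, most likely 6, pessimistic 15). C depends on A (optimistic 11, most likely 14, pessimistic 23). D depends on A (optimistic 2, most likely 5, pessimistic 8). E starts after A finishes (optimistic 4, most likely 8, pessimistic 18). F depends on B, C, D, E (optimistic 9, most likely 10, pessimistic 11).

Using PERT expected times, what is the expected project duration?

te_A = (9 + 4·11 + 13)/6 = 66/6 = 11
te_B = (3 + 4·6 + 15)/6 = 42/6 = 7
te_C = (11 + 4·14 + 23)/6 = 90/6 = 15
te_D = (2 + 4·5 + 8)/6 = 30/6 = 5
te_E = (4 + 4·8 + 18)/6 = 54/6 = 9
te_F = (9 + 4·10 + 11)/6 = 60/6 = 10

Forward pass:
ES_A = 0; EF_A = 11
ES_B = 11; EF_B = 11+7 = 18
ES_C = 11; EF_C = 11+15 = 26
ES_D = 11; EF_D = 11+5 = 16
ES_E = 11; EF_E = 11+9 = 20
ES_F = max(EF_B=18, EF_C=26, EF_D=16, EF_E=20) = 26; EF_F = 26+10 = 36
Expected project duration μ = 36 days. Critical path: A → C → F.

36 days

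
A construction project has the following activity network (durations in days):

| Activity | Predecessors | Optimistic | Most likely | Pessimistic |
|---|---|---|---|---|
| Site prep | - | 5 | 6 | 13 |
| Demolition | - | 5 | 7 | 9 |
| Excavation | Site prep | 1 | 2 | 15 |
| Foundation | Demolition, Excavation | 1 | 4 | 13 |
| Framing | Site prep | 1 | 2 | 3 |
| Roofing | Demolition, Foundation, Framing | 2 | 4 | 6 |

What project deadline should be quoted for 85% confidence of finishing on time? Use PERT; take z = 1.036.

te_Site prep = (5 + 4·6 + 13)/6 = 42/6 = 7; σ²_Site prep = ((13−5)/6)² = 1.778
te_Demolition = (5 + 4·7 + 9)/6 = 42/6 = 7; σ²_Demolition = ((9−5)/6)² = 0.444
te_Excavation = (1 + 4·2 + 15)/6 = 24/6 = 4; σ²_Excavation = ((15−1)/6)² = 5.444
te_Foundation = (1 + 4·4 + 13)/6 = 30/6 = 5; σ²_Foundation = ((13−1)/6)² = 4.000
te_Framing = (1 + 4·2 + 3)/6 = 12/6 = 2; σ²_Framing = ((3−1)/6)² = 0.111
te_Roofing = (2 + 4·4 + 6)/6 = 24/6 = 4; σ²_Roofing = ((6−2)/6)² = 0.444

Forward pass:
ES_Site prep = 0; EF_Site prep = 7
ES_Demolition = 0; EF_Demolition = 7
ES_Excavation = 7; EF_Excavation = 7+4 = 11
ES_Foundation = max(EF_Demolition=7, EF_Excavation=11) = 11; EF_Foundation = 11+5 = 16
ES_Framing = 7; EF_Framing = 7+2 = 9
ES_Roofing = max(EF_Demolition=7, EF_Foundation=16, EF_Framing=9) = 16; EF_Roofing = 16+4 = 20
Expected project duration μ = 20 days. Critical path: Site prep → Excavation → Foundation → Roofing.

Variance along critical path = 1.778 + 5.444 + 4.000 + 0.444 = 11.667; σ = 3.416 days.
D = μ + z·σ = 20 + 1.036·3.416 = 23.5 days

23.5 days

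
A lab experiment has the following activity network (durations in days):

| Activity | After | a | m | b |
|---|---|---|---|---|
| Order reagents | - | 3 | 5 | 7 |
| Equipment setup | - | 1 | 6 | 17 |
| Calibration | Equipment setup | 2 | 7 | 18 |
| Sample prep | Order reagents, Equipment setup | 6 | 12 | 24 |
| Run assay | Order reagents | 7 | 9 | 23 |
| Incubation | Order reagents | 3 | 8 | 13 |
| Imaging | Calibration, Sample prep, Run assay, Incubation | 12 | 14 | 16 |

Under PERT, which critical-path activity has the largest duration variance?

Sample prep

te_Order reagents = (3 + 4·5 + 7)/6 = 30/6 = 5; σ²_Order reagents = ((7−3)/6)² = 0.444
te_Equipment setup = (1 + 4·6 + 17)/6 = 42/6 = 7; σ²_Equipment setup = ((17−1)/6)² = 7.111
te_Calibration = (2 + 4·7 + 18)/6 = 48/6 = 8; σ²_Calibration = ((18−2)/6)² = 7.111
te_Sample prep = (6 + 4·12 + 24)/6 = 78/6 = 13; σ²_Sample prep = ((24−6)/6)² = 9.000
te_Run assay = (7 + 4·9 + 23)/6 = 66/6 = 11; σ²_Run assay = ((23−7)/6)² = 7.111
te_Incubation = (3 + 4·8 + 13)/6 = 48/6 = 8; σ²_Incubation = ((13−3)/6)² = 2.778
te_Imaging = (12 + 4·14 + 16)/6 = 84/6 = 14; σ²_Imaging = ((16−12)/6)² = 0.444

Forward pass:
ES_Order reagents = 0; EF_Order reagents = 5
ES_Equipment setup = 0; EF_Equipment setup = 7
ES_Calibration = 7; EF_Calibration = 7+8 = 15
ES_Sample prep = max(EF_Order reagents=5, EF_Equipment setup=7) = 7; EF_Sample prep = 7+13 = 20
ES_Run assay = 5; EF_Run assay = 5+11 = 16
ES_Incubation = 5; EF_Incubation = 5+8 = 13
ES_Imaging = max(EF_Calibration=15, EF_Sample prep=20, EF_Run assay=16, EF_Incubation=13) = 20; EF_Imaging = 20+14 = 34
Expected project duration μ = 34 days. Critical path: Equipment setup → Sample prep → Imaging.

Variances on critical path: σ²_Equipment setup=7.111, σ²_Sample prep=9.000, σ²_Imaging=0.444.
Largest is σ²_Sample prep = 9.000.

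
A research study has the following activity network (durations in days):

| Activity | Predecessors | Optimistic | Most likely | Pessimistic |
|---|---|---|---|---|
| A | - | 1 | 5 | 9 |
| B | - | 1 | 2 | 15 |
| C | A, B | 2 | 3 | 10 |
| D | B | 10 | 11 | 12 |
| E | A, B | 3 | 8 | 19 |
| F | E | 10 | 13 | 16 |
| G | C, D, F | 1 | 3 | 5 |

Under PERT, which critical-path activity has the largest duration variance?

te_A = (1 + 4·5 + 9)/6 = 30/6 = 5; σ²_A = ((9−1)/6)² = 1.778
te_B = (1 + 4·2 + 15)/6 = 24/6 = 4; σ²_B = ((15−1)/6)² = 5.444
te_C = (2 + 4·3 + 10)/6 = 24/6 = 4; σ²_C = ((10−2)/6)² = 1.778
te_D = (10 + 4·11 + 12)/6 = 66/6 = 11; σ²_D = ((12−10)/6)² = 0.111
te_E = (3 + 4·8 + 19)/6 = 54/6 = 9; σ²_E = ((19−3)/6)² = 7.111
te_F = (10 + 4·13 + 16)/6 = 78/6 = 13; σ²_F = ((16−10)/6)² = 1.000
te_G = (1 + 4·3 + 5)/6 = 18/6 = 3; σ²_G = ((5−1)/6)² = 0.444

Forward pass:
ES_A = 0; EF_A = 5
ES_B = 0; EF_B = 4
ES_C = max(EF_A=5, EF_B=4) = 5; EF_C = 5+4 = 9
ES_D = 4; EF_D = 4+11 = 15
ES_E = max(EF_A=5, EF_B=4) = 5; EF_E = 5+9 = 14
ES_F = 14; EF_F = 14+13 = 27
ES_G = max(EF_C=9, EF_D=15, EF_F=27) = 27; EF_G = 27+3 = 30
Expected project duration μ = 30 days. Critical path: A → E → F → G.

Variances on critical path: σ²_A=1.778, σ²_E=7.111, σ²_F=1.000, σ²_G=0.444.
Largest is σ²_E = 7.111.

E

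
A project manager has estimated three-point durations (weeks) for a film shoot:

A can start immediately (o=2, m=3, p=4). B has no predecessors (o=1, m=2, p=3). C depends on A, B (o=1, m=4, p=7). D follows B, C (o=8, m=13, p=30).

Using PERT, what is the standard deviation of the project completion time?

3.82 weeks

te_A = (2 + 4·3 + 4)/6 = 18/6 = 3; σ²_A = ((4−2)/6)² = 0.111
te_B = (1 + 4·2 + 3)/6 = 12/6 = 2; σ²_B = ((3−1)/6)² = 0.111
te_C = (1 + 4·4 + 7)/6 = 24/6 = 4; σ²_C = ((7−1)/6)² = 1.000
te_D = (8 + 4·13 + 30)/6 = 90/6 = 15; σ²_D = ((30−8)/6)² = 13.444

Forward pass:
ES_A = 0; EF_A = 3
ES_B = 0; EF_B = 2
ES_C = max(EF_A=3, EF_B=2) = 3; EF_C = 3+4 = 7
ES_D = max(EF_B=2, EF_C=7) = 7; EF_D = 7+15 = 22
Expected project duration μ = 22 weeks. Critical path: A → C → D.

Variance along critical path = 0.111 + 1.000 + 13.444 = 14.556
σ = √14.556 = 3.815 weeks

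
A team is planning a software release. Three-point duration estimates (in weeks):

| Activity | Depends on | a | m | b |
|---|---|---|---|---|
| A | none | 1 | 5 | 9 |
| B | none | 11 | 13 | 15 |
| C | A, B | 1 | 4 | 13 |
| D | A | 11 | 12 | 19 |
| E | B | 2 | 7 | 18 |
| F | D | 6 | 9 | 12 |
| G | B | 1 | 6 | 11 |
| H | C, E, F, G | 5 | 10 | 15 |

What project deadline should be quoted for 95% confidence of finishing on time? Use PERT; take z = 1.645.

te_A = (1 + 4·5 + 9)/6 = 30/6 = 5; σ²_A = ((9−1)/6)² = 1.778
te_B = (11 + 4·13 + 15)/6 = 78/6 = 13; σ²_B = ((15−11)/6)² = 0.444
te_C = (1 + 4·4 + 13)/6 = 30/6 = 5; σ²_C = ((13−1)/6)² = 4.000
te_D = (11 + 4·12 + 19)/6 = 78/6 = 13; σ²_D = ((19−11)/6)² = 1.778
te_E = (2 + 4·7 + 18)/6 = 48/6 = 8; σ²_E = ((18−2)/6)² = 7.111
te_F = (6 + 4·9 + 12)/6 = 54/6 = 9; σ²_F = ((12−6)/6)² = 1.000
te_G = (1 + 4·6 + 11)/6 = 36/6 = 6; σ²_G = ((11−1)/6)² = 2.778
te_H = (5 + 4·10 + 15)/6 = 60/6 = 10; σ²_H = ((15−5)/6)² = 2.778

Forward pass:
ES_A = 0; EF_A = 5
ES_B = 0; EF_B = 13
ES_C = max(EF_A=5, EF_B=13) = 13; EF_C = 13+5 = 18
ES_D = 5; EF_D = 5+13 = 18
ES_E = 13; EF_E = 13+8 = 21
ES_F = 18; EF_F = 18+9 = 27
ES_G = 13; EF_G = 13+6 = 19
ES_H = max(EF_C=18, EF_E=21, EF_F=27, EF_G=19) = 27; EF_H = 27+10 = 37
Expected project duration μ = 37 weeks. Critical path: A → D → F → H.

Variance along critical path = 1.778 + 1.778 + 1.000 + 2.778 = 7.333; σ = 2.708 weeks.
D = μ + z·σ = 37 + 1.645·2.708 = 41.5 weeks

41.5 weeks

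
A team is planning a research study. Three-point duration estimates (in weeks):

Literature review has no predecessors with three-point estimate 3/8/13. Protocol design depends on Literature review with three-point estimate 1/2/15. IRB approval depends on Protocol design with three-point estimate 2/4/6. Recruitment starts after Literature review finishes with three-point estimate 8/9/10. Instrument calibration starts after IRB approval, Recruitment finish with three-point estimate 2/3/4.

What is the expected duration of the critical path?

te_Literature review = (3 + 4·8 + 13)/6 = 48/6 = 8
te_Protocol design = (1 + 4·2 + 15)/6 = 24/6 = 4
te_IRB approval = (2 + 4·4 + 6)/6 = 24/6 = 4
te_Recruitment = (8 + 4·9 + 10)/6 = 54/6 = 9
te_Instrument calibration = (2 + 4·3 + 4)/6 = 18/6 = 3

Forward pass:
ES_Literature review = 0; EF_Literature review = 8
ES_Protocol design = 8; EF_Protocol design = 8+4 = 12
ES_IRB approval = 12; EF_IRB approval = 12+4 = 16
ES_Recruitment = 8; EF_Recruitment = 8+9 = 17
ES_Instrument calibration = max(EF_IRB approval=16, EF_Recruitment=17) = 17; EF_Instrument calibration = 17+3 = 20
Expected project duration μ = 20 weeks. Critical path: Literature review → Recruitment → Instrument calibration.

20 weeks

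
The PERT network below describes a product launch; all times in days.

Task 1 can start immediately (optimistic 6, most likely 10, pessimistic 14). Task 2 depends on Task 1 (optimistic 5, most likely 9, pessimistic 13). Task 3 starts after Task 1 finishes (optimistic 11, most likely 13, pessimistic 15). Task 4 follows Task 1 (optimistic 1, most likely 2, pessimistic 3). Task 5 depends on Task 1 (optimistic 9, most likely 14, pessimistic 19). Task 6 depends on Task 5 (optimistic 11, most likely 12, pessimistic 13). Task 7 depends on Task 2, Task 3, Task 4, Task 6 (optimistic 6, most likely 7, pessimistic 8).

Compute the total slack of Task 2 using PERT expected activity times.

te_Task 1 = (6 + 4·10 + 14)/6 = 60/6 = 10
te_Task 2 = (5 + 4·9 + 13)/6 = 54/6 = 9
te_Task 3 = (11 + 4·13 + 15)/6 = 78/6 = 13
te_Task 4 = (1 + 4·2 + 3)/6 = 12/6 = 2
te_Task 5 = (9 + 4·14 + 19)/6 = 84/6 = 14
te_Task 6 = (11 + 4·12 + 13)/6 = 72/6 = 12
te_Task 7 = (6 + 4·7 + 8)/6 = 42/6 = 7

Forward pass:
ES_Task 1 = 0; EF_Task 1 = 10
ES_Task 2 = 10; EF_Task 2 = 10+9 = 19
ES_Task 3 = 10; EF_Task 3 = 10+13 = 23
ES_Task 4 = 10; EF_Task 4 = 10+2 = 12
ES_Task 5 = 10; EF_Task 5 = 10+14 = 24
ES_Task 6 = 24; EF_Task 6 = 24+12 = 36
ES_Task 7 = max(EF_Task 2=19, EF_Task 3=23, EF_Task 4=12, EF_Task 6=36) = 36; EF_Task 7 = 36+7 = 43
Expected project duration μ = 43 days. Critical path: Task 1 → Task 5 → Task 6 → Task 7.

Backward pass:
LF_Task 7 = 43; LS_Task 7 = 43−7 = 36
LF_Task 6 = LS_Task 7 = 36; LS_Task 6 = 36−12 = 24
LF_Task 5 = LS_Task 6 = 24; LS_Task 5 = 24−14 = 10
LF_Task 4 = LS_Task 7 = 36; LS_Task 4 = 36−2 = 34
LF_Task 3 = LS_Task 7 = 36; LS_Task 3 = 36−13 = 23
LF_Task 2 = LS_Task 7 = 36; LS_Task 2 = 36−9 = 27
LF_Task 1 = min(LS_Task 2=27, LS_Task 3=23, LS_Task 4=34, LS_Task 5=10) = 10; LS_Task 1 = 10−10 = 0
Slack_Task 2 = LS_Task 2 − ES_Task 2 = 27 − 10 = 17

17 days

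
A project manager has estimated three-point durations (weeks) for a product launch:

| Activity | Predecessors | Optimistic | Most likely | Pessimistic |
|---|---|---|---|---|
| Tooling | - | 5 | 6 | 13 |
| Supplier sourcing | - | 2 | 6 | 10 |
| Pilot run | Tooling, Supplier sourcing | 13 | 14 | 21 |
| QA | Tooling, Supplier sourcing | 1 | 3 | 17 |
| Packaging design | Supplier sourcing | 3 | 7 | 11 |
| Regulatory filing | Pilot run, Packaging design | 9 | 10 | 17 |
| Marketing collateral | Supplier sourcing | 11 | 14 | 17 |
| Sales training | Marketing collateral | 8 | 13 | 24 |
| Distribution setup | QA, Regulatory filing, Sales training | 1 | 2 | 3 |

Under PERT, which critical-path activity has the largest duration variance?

te_Tooling = (5 + 4·6 + 13)/6 = 42/6 = 7; σ²_Tooling = ((13−5)/6)² = 1.778
te_Supplier sourcing = (2 + 4·6 + 10)/6 = 36/6 = 6; σ²_Supplier sourcing = ((10−2)/6)² = 1.778
te_Pilot run = (13 + 4·14 + 21)/6 = 90/6 = 15; σ²_Pilot run = ((21−13)/6)² = 1.778
te_QA = (1 + 4·3 + 17)/6 = 30/6 = 5; σ²_QA = ((17−1)/6)² = 7.111
te_Packaging design = (3 + 4·7 + 11)/6 = 42/6 = 7; σ²_Packaging design = ((11−3)/6)² = 1.778
te_Regulatory filing = (9 + 4·10 + 17)/6 = 66/6 = 11; σ²_Regulatory filing = ((17−9)/6)² = 1.778
te_Marketing collateral = (11 + 4·14 + 17)/6 = 84/6 = 14; σ²_Marketing collateral = ((17−11)/6)² = 1.000
te_Sales training = (8 + 4·13 + 24)/6 = 84/6 = 14; σ²_Sales training = ((24−8)/6)² = 7.111
te_Distribution setup = (1 + 4·2 + 3)/6 = 12/6 = 2; σ²_Distribution setup = ((3−1)/6)² = 0.111

Forward pass:
ES_Tooling = 0; EF_Tooling = 7
ES_Supplier sourcing = 0; EF_Supplier sourcing = 6
ES_Pilot run = max(EF_Tooling=7, EF_Supplier sourcing=6) = 7; EF_Pilot run = 7+15 = 22
ES_QA = max(EF_Tooling=7, EF_Supplier sourcing=6) = 7; EF_QA = 7+5 = 12
ES_Packaging design = 6; EF_Packaging design = 6+7 = 13
ES_Regulatory filing = max(EF_Pilot run=22, EF_Packaging design=13) = 22; EF_Regulatory filing = 22+11 = 33
ES_Marketing collateral = 6; EF_Marketing collateral = 6+14 = 20
ES_Sales training = 20; EF_Sales training = 20+14 = 34
ES_Distribution setup = max(EF_QA=12, EF_Regulatory filing=33, EF_Sales training=34) = 34; EF_Distribution setup = 34+2 = 36
Expected project duration μ = 36 weeks. Critical path: Supplier sourcing → Marketing collateral → Sales training → Distribution setup.

Variances on critical path: σ²_Supplier sourcing=1.778, σ²_Marketing collateral=1.000, σ²_Sales training=7.111, σ²_Distribution setup=0.111.
Largest is σ²_Sales training = 7.111.

Sales training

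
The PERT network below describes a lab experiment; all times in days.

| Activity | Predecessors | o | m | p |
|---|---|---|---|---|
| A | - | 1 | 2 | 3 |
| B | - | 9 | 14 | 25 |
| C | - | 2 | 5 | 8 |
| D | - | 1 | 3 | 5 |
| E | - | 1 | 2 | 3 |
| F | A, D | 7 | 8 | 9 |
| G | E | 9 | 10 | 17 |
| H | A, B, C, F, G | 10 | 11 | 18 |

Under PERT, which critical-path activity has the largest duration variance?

te_A = (1 + 4·2 + 3)/6 = 12/6 = 2; σ²_A = ((3−1)/6)² = 0.111
te_B = (9 + 4·14 + 25)/6 = 90/6 = 15; σ²_B = ((25−9)/6)² = 7.111
te_C = (2 + 4·5 + 8)/6 = 30/6 = 5; σ²_C = ((8−2)/6)² = 1.000
te_D = (1 + 4·3 + 5)/6 = 18/6 = 3; σ²_D = ((5−1)/6)² = 0.444
te_E = (1 + 4·2 + 3)/6 = 12/6 = 2; σ²_E = ((3−1)/6)² = 0.111
te_F = (7 + 4·8 + 9)/6 = 48/6 = 8; σ²_F = ((9−7)/6)² = 0.111
te_G = (9 + 4·10 + 17)/6 = 66/6 = 11; σ²_G = ((17−9)/6)² = 1.778
te_H = (10 + 4·11 + 18)/6 = 72/6 = 12; σ²_H = ((18−10)/6)² = 1.778

Forward pass:
ES_A = 0; EF_A = 2
ES_B = 0; EF_B = 15
ES_C = 0; EF_C = 5
ES_D = 0; EF_D = 3
ES_E = 0; EF_E = 2
ES_F = max(EF_A=2, EF_D=3) = 3; EF_F = 3+8 = 11
ES_G = 2; EF_G = 2+11 = 13
ES_H = max(EF_A=2, EF_B=15, EF_C=5, EF_F=11, EF_G=13) = 15; EF_H = 15+12 = 27
Expected project duration μ = 27 days. Critical path: B → H.

Variances on critical path: σ²_B=7.111, σ²_H=1.778.
Largest is σ²_B = 7.111.

B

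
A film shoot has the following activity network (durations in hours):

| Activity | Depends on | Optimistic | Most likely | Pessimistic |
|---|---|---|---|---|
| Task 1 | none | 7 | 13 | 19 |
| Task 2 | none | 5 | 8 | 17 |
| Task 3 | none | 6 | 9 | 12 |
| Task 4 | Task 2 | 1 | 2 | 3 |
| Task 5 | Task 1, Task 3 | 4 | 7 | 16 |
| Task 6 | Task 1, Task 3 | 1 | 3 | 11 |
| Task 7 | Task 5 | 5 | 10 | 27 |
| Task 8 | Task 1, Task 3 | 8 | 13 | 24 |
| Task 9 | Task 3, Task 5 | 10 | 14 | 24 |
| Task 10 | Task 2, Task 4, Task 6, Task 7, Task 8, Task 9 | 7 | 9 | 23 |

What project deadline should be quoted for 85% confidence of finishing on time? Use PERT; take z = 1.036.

te_Task 1 = (7 + 4·13 + 19)/6 = 78/6 = 13; σ²_Task 1 = ((19−7)/6)² = 4.000
te_Task 2 = (5 + 4·8 + 17)/6 = 54/6 = 9; σ²_Task 2 = ((17−5)/6)² = 4.000
te_Task 3 = (6 + 4·9 + 12)/6 = 54/6 = 9; σ²_Task 3 = ((12−6)/6)² = 1.000
te_Task 4 = (1 + 4·2 + 3)/6 = 12/6 = 2; σ²_Task 4 = ((3−1)/6)² = 0.111
te_Task 5 = (4 + 4·7 + 16)/6 = 48/6 = 8; σ²_Task 5 = ((16−4)/6)² = 4.000
te_Task 6 = (1 + 4·3 + 11)/6 = 24/6 = 4; σ²_Task 6 = ((11−1)/6)² = 2.778
te_Task 7 = (5 + 4·10 + 27)/6 = 72/6 = 12; σ²_Task 7 = ((27−5)/6)² = 13.444
te_Task 8 = (8 + 4·13 + 24)/6 = 84/6 = 14; σ²_Task 8 = ((24−8)/6)² = 7.111
te_Task 9 = (10 + 4·14 + 24)/6 = 90/6 = 15; σ²_Task 9 = ((24−10)/6)² = 5.444
te_Task 10 = (7 + 4·9 + 23)/6 = 66/6 = 11; σ²_Task 10 = ((23−7)/6)² = 7.111

Forward pass:
ES_Task 1 = 0; EF_Task 1 = 13
ES_Task 2 = 0; EF_Task 2 = 9
ES_Task 3 = 0; EF_Task 3 = 9
ES_Task 4 = 9; EF_Task 4 = 9+2 = 11
ES_Task 5 = max(EF_Task 1=13, EF_Task 3=9) = 13; EF_Task 5 = 13+8 = 21
ES_Task 6 = max(EF_Task 1=13, EF_Task 3=9) = 13; EF_Task 6 = 13+4 = 17
ES_Task 7 = 21; EF_Task 7 = 21+12 = 33
ES_Task 8 = max(EF_Task 1=13, EF_Task 3=9) = 13; EF_Task 8 = 13+14 = 27
ES_Task 9 = max(EF_Task 3=9, EF_Task 5=21) = 21; EF_Task 9 = 21+15 = 36
ES_Task 10 = max(EF_Task 2=9, EF_Task 4=11, EF_Task 6=17, EF_Task 7=33, EF_Task 8=27, EF_Task 9=36) = 36; EF_Task 10 = 36+11 = 47
Expected project duration μ = 47 hours. Critical path: Task 1 → Task 5 → Task 9 → Task 10.

Variance along critical path = 4.000 + 4.000 + 5.444 + 7.111 = 20.556; σ = 4.534 hours.
D = μ + z·σ = 47 + 1.036·4.534 = 51.7 hours

51.7 hours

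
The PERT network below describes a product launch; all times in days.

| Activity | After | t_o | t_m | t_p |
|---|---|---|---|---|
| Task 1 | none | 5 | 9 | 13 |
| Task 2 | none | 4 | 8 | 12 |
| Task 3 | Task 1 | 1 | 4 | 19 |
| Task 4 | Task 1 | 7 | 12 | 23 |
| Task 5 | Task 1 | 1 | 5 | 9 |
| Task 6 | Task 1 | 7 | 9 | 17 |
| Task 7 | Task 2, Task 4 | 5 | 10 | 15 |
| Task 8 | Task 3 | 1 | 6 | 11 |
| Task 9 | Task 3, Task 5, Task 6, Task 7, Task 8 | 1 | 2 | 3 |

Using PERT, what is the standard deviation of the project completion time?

te_Task 1 = (5 + 4·9 + 13)/6 = 54/6 = 9; σ²_Task 1 = ((13−5)/6)² = 1.778
te_Task 2 = (4 + 4·8 + 12)/6 = 48/6 = 8; σ²_Task 2 = ((12−4)/6)² = 1.778
te_Task 3 = (1 + 4·4 + 19)/6 = 36/6 = 6; σ²_Task 3 = ((19−1)/6)² = 9.000
te_Task 4 = (7 + 4·12 + 23)/6 = 78/6 = 13; σ²_Task 4 = ((23−7)/6)² = 7.111
te_Task 5 = (1 + 4·5 + 9)/6 = 30/6 = 5; σ²_Task 5 = ((9−1)/6)² = 1.778
te_Task 6 = (7 + 4·9 + 17)/6 = 60/6 = 10; σ²_Task 6 = ((17−7)/6)² = 2.778
te_Task 7 = (5 + 4·10 + 15)/6 = 60/6 = 10; σ²_Task 7 = ((15−5)/6)² = 2.778
te_Task 8 = (1 + 4·6 + 11)/6 = 36/6 = 6; σ²_Task 8 = ((11−1)/6)² = 2.778
te_Task 9 = (1 + 4·2 + 3)/6 = 12/6 = 2; σ²_Task 9 = ((3−1)/6)² = 0.111

Forward pass:
ES_Task 1 = 0; EF_Task 1 = 9
ES_Task 2 = 0; EF_Task 2 = 8
ES_Task 3 = 9; EF_Task 3 = 9+6 = 15
ES_Task 4 = 9; EF_Task 4 = 9+13 = 22
ES_Task 5 = 9; EF_Task 5 = 9+5 = 14
ES_Task 6 = 9; EF_Task 6 = 9+10 = 19
ES_Task 7 = max(EF_Task 2=8, EF_Task 4=22) = 22; EF_Task 7 = 22+10 = 32
ES_Task 8 = 15; EF_Task 8 = 15+6 = 21
ES_Task 9 = max(EF_Task 3=15, EF_Task 5=14, EF_Task 6=19, EF_Task 7=32, EF_Task 8=21) = 32; EF_Task 9 = 32+2 = 34
Expected project duration μ = 34 days. Critical path: Task 1 → Task 4 → Task 7 → Task 9.

Variance along critical path = 1.778 + 7.111 + 2.778 + 0.111 = 11.778
σ = √11.778 = 3.432 days

3.43 days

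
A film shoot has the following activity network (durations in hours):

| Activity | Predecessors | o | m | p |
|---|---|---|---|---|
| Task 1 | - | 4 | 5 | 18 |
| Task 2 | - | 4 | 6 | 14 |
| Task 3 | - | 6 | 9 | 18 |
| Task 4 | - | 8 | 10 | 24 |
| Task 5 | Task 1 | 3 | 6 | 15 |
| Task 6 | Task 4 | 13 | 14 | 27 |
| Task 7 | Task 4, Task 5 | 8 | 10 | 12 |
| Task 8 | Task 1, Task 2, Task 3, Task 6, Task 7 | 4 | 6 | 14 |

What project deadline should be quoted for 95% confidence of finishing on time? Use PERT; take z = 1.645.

te_Task 1 = (4 + 4·5 + 18)/6 = 42/6 = 7; σ²_Task 1 = ((18−4)/6)² = 5.444
te_Task 2 = (4 + 4·6 + 14)/6 = 42/6 = 7; σ²_Task 2 = ((14−4)/6)² = 2.778
te_Task 3 = (6 + 4·9 + 18)/6 = 60/6 = 10; σ²_Task 3 = ((18−6)/6)² = 4.000
te_Task 4 = (8 + 4·10 + 24)/6 = 72/6 = 12; σ²_Task 4 = ((24−8)/6)² = 7.111
te_Task 5 = (3 + 4·6 + 15)/6 = 42/6 = 7; σ²_Task 5 = ((15−3)/6)² = 4.000
te_Task 6 = (13 + 4·14 + 27)/6 = 96/6 = 16; σ²_Task 6 = ((27−13)/6)² = 5.444
te_Task 7 = (8 + 4·10 + 12)/6 = 60/6 = 10; σ²_Task 7 = ((12−8)/6)² = 0.444
te_Task 8 = (4 + 4·6 + 14)/6 = 42/6 = 7; σ²_Task 8 = ((14−4)/6)² = 2.778

Forward pass:
ES_Task 1 = 0; EF_Task 1 = 7
ES_Task 2 = 0; EF_Task 2 = 7
ES_Task 3 = 0; EF_Task 3 = 10
ES_Task 4 = 0; EF_Task 4 = 12
ES_Task 5 = 7; EF_Task 5 = 7+7 = 14
ES_Task 6 = 12; EF_Task 6 = 12+16 = 28
ES_Task 7 = max(EF_Task 4=12, EF_Task 5=14) = 14; EF_Task 7 = 14+10 = 24
ES_Task 8 = max(EF_Task 1=7, EF_Task 2=7, EF_Task 3=10, EF_Task 6=28, EF_Task 7=24) = 28; EF_Task 8 = 28+7 = 35
Expected project duration μ = 35 hours. Critical path: Task 4 → Task 6 → Task 8.

Variance along critical path = 7.111 + 5.444 + 2.778 = 15.333; σ = 3.916 hours.
D = μ + z·σ = 35 + 1.645·3.916 = 41.4 hours

41.4 hours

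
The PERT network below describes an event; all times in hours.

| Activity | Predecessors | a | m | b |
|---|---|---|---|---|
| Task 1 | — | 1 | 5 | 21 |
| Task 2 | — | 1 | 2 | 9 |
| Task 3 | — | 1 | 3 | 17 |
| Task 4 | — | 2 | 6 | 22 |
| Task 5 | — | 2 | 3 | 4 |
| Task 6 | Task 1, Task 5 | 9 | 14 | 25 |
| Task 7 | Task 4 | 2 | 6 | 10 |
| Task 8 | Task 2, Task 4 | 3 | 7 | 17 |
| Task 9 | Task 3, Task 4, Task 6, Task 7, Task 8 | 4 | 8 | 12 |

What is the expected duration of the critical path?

30 hours

te_Task 1 = (1 + 4·5 + 21)/6 = 42/6 = 7
te_Task 2 = (1 + 4·2 + 9)/6 = 18/6 = 3
te_Task 3 = (1 + 4·3 + 17)/6 = 30/6 = 5
te_Task 4 = (2 + 4·6 + 22)/6 = 48/6 = 8
te_Task 5 = (2 + 4·3 + 4)/6 = 18/6 = 3
te_Task 6 = (9 + 4·14 + 25)/6 = 90/6 = 15
te_Task 7 = (2 + 4·6 + 10)/6 = 36/6 = 6
te_Task 8 = (3 + 4·7 + 17)/6 = 48/6 = 8
te_Task 9 = (4 + 4·8 + 12)/6 = 48/6 = 8

Forward pass:
ES_Task 1 = 0; EF_Task 1 = 7
ES_Task 2 = 0; EF_Task 2 = 3
ES_Task 3 = 0; EF_Task 3 = 5
ES_Task 4 = 0; EF_Task 4 = 8
ES_Task 5 = 0; EF_Task 5 = 3
ES_Task 6 = max(EF_Task 1=7, EF_Task 5=3) = 7; EF_Task 6 = 7+15 = 22
ES_Task 7 = 8; EF_Task 7 = 8+6 = 14
ES_Task 8 = max(EF_Task 2=3, EF_Task 4=8) = 8; EF_Task 8 = 8+8 = 16
ES_Task 9 = max(EF_Task 3=5, EF_Task 4=8, EF_Task 6=22, EF_Task 7=14, EF_Task 8=16) = 22; EF_Task 9 = 22+8 = 30
Expected project duration μ = 30 hours. Critical path: Task 1 → Task 6 → Task 9.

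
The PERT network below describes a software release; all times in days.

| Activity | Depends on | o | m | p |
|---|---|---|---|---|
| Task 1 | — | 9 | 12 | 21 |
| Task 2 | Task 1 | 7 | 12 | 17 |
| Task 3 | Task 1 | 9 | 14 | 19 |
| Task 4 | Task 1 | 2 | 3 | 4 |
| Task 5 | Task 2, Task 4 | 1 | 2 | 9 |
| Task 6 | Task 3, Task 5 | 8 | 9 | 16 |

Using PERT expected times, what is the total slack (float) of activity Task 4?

9 days

te_Task 1 = (9 + 4·12 + 21)/6 = 78/6 = 13
te_Task 2 = (7 + 4·12 + 17)/6 = 72/6 = 12
te_Task 3 = (9 + 4·14 + 19)/6 = 84/6 = 14
te_Task 4 = (2 + 4·3 + 4)/6 = 18/6 = 3
te_Task 5 = (1 + 4·2 + 9)/6 = 18/6 = 3
te_Task 6 = (8 + 4·9 + 16)/6 = 60/6 = 10

Forward pass:
ES_Task 1 = 0; EF_Task 1 = 13
ES_Task 2 = 13; EF_Task 2 = 13+12 = 25
ES_Task 3 = 13; EF_Task 3 = 13+14 = 27
ES_Task 4 = 13; EF_Task 4 = 13+3 = 16
ES_Task 5 = max(EF_Task 2=25, EF_Task 4=16) = 25; EF_Task 5 = 25+3 = 28
ES_Task 6 = max(EF_Task 3=27, EF_Task 5=28) = 28; EF_Task 6 = 28+10 = 38
Expected project duration μ = 38 days. Critical path: Task 1 → Task 2 → Task 5 → Task 6.

Backward pass:
LF_Task 6 = 38; LS_Task 6 = 38−10 = 28
LF_Task 5 = LS_Task 6 = 28; LS_Task 5 = 28−3 = 25
LF_Task 4 = LS_Task 5 = 25; LS_Task 4 = 25−3 = 22
LF_Task 3 = LS_Task 6 = 28; LS_Task 3 = 28−14 = 14
LF_Task 2 = LS_Task 5 = 25; LS_Task 2 = 25−12 = 13
LF_Task 1 = min(LS_Task 2=13, LS_Task 3=14, LS_Task 4=22) = 13; LS_Task 1 = 13−13 = 0
Slack_Task 4 = LS_Task 4 − ES_Task 4 = 22 − 13 = 9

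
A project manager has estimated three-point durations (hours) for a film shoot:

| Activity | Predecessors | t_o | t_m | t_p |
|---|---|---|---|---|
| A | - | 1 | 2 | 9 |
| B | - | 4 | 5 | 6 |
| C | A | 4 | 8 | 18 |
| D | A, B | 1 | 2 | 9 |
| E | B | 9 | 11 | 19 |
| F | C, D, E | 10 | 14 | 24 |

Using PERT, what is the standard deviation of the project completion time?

2.89 hours

te_A = (1 + 4·2 + 9)/6 = 18/6 = 3; σ²_A = ((9−1)/6)² = 1.778
te_B = (4 + 4·5 + 6)/6 = 30/6 = 5; σ²_B = ((6−4)/6)² = 0.111
te_C = (4 + 4·8 + 18)/6 = 54/6 = 9; σ²_C = ((18−4)/6)² = 5.444
te_D = (1 + 4·2 + 9)/6 = 18/6 = 3; σ²_D = ((9−1)/6)² = 1.778
te_E = (9 + 4·11 + 19)/6 = 72/6 = 12; σ²_E = ((19−9)/6)² = 2.778
te_F = (10 + 4·14 + 24)/6 = 90/6 = 15; σ²_F = ((24−10)/6)² = 5.444

Forward pass:
ES_A = 0; EF_A = 3
ES_B = 0; EF_B = 5
ES_C = 3; EF_C = 3+9 = 12
ES_D = max(EF_A=3, EF_B=5) = 5; EF_D = 5+3 = 8
ES_E = 5; EF_E = 5+12 = 17
ES_F = max(EF_C=12, EF_D=8, EF_E=17) = 17; EF_F = 17+15 = 32
Expected project duration μ = 32 hours. Critical path: B → E → F.

Variance along critical path = 0.111 + 2.778 + 5.444 = 8.333
σ = √8.333 = 2.887 hours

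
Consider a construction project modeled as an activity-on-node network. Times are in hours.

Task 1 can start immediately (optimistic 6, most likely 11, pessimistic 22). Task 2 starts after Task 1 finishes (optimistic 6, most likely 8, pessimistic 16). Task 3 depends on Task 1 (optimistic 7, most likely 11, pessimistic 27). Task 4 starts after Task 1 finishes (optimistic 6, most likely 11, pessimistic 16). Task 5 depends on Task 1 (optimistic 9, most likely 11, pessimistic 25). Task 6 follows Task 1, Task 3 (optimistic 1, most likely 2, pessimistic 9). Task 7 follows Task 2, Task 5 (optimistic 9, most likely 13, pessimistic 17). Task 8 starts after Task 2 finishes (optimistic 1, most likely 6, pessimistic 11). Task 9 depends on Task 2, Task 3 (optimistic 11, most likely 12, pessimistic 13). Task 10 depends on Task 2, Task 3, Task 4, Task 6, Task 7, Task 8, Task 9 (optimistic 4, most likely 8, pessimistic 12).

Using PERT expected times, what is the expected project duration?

te_Task 1 = (6 + 4·11 + 22)/6 = 72/6 = 12
te_Task 2 = (6 + 4·8 + 16)/6 = 54/6 = 9
te_Task 3 = (7 + 4·11 + 27)/6 = 78/6 = 13
te_Task 4 = (6 + 4·11 + 16)/6 = 66/6 = 11
te_Task 5 = (9 + 4·11 + 25)/6 = 78/6 = 13
te_Task 6 = (1 + 4·2 + 9)/6 = 18/6 = 3
te_Task 7 = (9 + 4·13 + 17)/6 = 78/6 = 13
te_Task 8 = (1 + 4·6 + 11)/6 = 36/6 = 6
te_Task 9 = (11 + 4·12 + 13)/6 = 72/6 = 12
te_Task 10 = (4 + 4·8 + 12)/6 = 48/6 = 8

Forward pass:
ES_Task 1 = 0; EF_Task 1 = 12
ES_Task 2 = 12; EF_Task 2 = 12+9 = 21
ES_Task 3 = 12; EF_Task 3 = 12+13 = 25
ES_Task 4 = 12; EF_Task 4 = 12+11 = 23
ES_Task 5 = 12; EF_Task 5 = 12+13 = 25
ES_Task 6 = max(EF_Task 1=12, EF_Task 3=25) = 25; EF_Task 6 = 25+3 = 28
ES_Task 7 = max(EF_Task 2=21, EF_Task 5=25) = 25; EF_Task 7 = 25+13 = 38
ES_Task 8 = 21; EF_Task 8 = 21+6 = 27
ES_Task 9 = max(EF_Task 2=21, EF_Task 3=25) = 25; EF_Task 9 = 25+12 = 37
ES_Task 10 = max(EF_Task 2=21, EF_Task 3=25, EF_Task 4=23, EF_Task 6=28, EF_Task 7=38, EF_Task 8=27, EF_Task 9=37) = 38; EF_Task 10 = 38+8 = 46
Expected project duration μ = 46 hours. Critical path: Task 1 → Task 5 → Task 7 → Task 10.

46 hours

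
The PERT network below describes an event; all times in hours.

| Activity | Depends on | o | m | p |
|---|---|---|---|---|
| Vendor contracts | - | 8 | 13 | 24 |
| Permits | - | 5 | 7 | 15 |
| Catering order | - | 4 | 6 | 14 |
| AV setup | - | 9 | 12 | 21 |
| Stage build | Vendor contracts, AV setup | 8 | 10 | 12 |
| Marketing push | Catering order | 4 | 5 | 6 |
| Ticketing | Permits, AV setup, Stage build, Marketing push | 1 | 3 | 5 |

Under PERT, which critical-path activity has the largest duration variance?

Vendor contracts

te_Vendor contracts = (8 + 4·13 + 24)/6 = 84/6 = 14; σ²_Vendor contracts = ((24−8)/6)² = 7.111
te_Permits = (5 + 4·7 + 15)/6 = 48/6 = 8; σ²_Permits = ((15−5)/6)² = 2.778
te_Catering order = (4 + 4·6 + 14)/6 = 42/6 = 7; σ²_Catering order = ((14−4)/6)² = 2.778
te_AV setup = (9 + 4·12 + 21)/6 = 78/6 = 13; σ²_AV setup = ((21−9)/6)² = 4.000
te_Stage build = (8 + 4·10 + 12)/6 = 60/6 = 10; σ²_Stage build = ((12−8)/6)² = 0.444
te_Marketing push = (4 + 4·5 + 6)/6 = 30/6 = 5; σ²_Marketing push = ((6−4)/6)² = 0.111
te_Ticketing = (1 + 4·3 + 5)/6 = 18/6 = 3; σ²_Ticketing = ((5−1)/6)² = 0.444

Forward pass:
ES_Vendor contracts = 0; EF_Vendor contracts = 14
ES_Permits = 0; EF_Permits = 8
ES_Catering order = 0; EF_Catering order = 7
ES_AV setup = 0; EF_AV setup = 13
ES_Stage build = max(EF_Vendor contracts=14, EF_AV setup=13) = 14; EF_Stage build = 14+10 = 24
ES_Marketing push = 7; EF_Marketing push = 7+5 = 12
ES_Ticketing = max(EF_Permits=8, EF_AV setup=13, EF_Stage build=24, EF_Marketing push=12) = 24; EF_Ticketing = 24+3 = 27
Expected project duration μ = 27 hours. Critical path: Vendor contracts → Stage build → Ticketing.

Variances on critical path: σ²_Vendor contracts=7.111, σ²_Stage build=0.444, σ²_Ticketing=0.444.
Largest is σ²_Vendor contracts = 7.111.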